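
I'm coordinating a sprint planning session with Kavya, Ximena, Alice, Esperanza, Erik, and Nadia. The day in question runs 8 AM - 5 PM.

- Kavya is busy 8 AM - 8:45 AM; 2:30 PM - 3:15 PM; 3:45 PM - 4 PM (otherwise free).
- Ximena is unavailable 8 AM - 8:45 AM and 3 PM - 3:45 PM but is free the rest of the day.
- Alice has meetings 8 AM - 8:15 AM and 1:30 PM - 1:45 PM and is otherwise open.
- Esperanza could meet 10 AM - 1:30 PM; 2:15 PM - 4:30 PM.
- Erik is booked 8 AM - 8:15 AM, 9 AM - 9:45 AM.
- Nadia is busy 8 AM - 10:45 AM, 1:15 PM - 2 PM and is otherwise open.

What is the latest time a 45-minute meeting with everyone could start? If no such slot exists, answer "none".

Kavya free: 08:45-14:30, 15:15-15:45, 16:00-17:00 (invert busy blocks within the working day).
Ximena free: 08:45-15:00, 15:45-17:00 (invert busy blocks within the working day).
Alice free: 08:15-13:30, 13:45-17:00 (invert busy blocks within the working day).
Esperanza free: 10:00-13:30, 14:15-16:30.
Erik free: 08:15-09:00, 09:45-17:00 (invert busy blocks within the working day).
Nadia free: 10:45-13:15, 14:00-17:00 (invert busy blocks within the working day).
Kavya ∩ Ximena: 08:45-14:30, 16:00-17:00.
Kavya ∩ Ximena ∩ Alice: 08:45-13:30, 13:45-14:30, 16:00-17:00.
Kavya ∩ Ximena ∩ Alice ∩ Esperanza: 10:00-13:30, 14:15-14:30, 16:00-16:30.
Kavya ∩ Ximena ∩ Alice ∩ Esperanza ∩ Erik: 10:00-13:30, 14:15-14:30, 16:00-16:30.
Kavya ∩ Ximena ∩ Alice ∩ Esperanza ∩ Erik ∩ Nadia: 10:45-13:15, 14:15-14:30, 16:00-16:30.
So the common availability across everyone is 10:45-13:15, 14:15-14:30, 16:00-16:30.
The last common window of at least 45 minutes is 10:45-13:15; a 45-minute meeting can start as late as 12:30 and still end by 13:15.

12:30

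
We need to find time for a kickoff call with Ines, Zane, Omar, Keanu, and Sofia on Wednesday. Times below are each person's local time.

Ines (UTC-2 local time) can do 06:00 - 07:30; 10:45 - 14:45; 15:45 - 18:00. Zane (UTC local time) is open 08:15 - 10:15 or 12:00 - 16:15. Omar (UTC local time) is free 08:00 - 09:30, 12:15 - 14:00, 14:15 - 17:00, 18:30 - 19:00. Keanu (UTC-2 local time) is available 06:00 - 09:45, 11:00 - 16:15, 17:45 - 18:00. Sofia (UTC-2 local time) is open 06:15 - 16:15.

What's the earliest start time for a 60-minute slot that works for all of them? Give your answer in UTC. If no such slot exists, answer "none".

08:15

Ines in UTC: 08:00-09:30, 12:45-16:45, 17:45-20:00 (add 2h to convert from UTC-2).
Zane in UTC: 08:15-10:15, 12:00-16:15.
Omar in UTC: 08:00-09:30, 12:15-14:00, 14:15-17:00, 18:30-19:00.
Keanu in UTC: 08:00-11:45, 13:00-18:15, 19:45-20:00 (add 2h to convert from UTC-2).
Sofia in UTC: 08:15-18:15 (add 2h to convert from UTC-2).
Ines ∩ Zane: 08:15-09:30, 12:45-16:15.
Ines ∩ Zane ∩ Omar: 08:15-09:30, 12:45-14:00, 14:15-16:15.
Ines ∩ Zane ∩ Omar ∩ Keanu: 08:15-09:30, 13:00-14:00, 14:15-16:15.
Ines ∩ Zane ∩ Omar ∩ Keanu ∩ Sofia: 08:15-09:30, 13:00-14:00, 14:15-16:15.
The first common window of at least 60 minutes is 08:15-09:30, so the earliest start is 08:15.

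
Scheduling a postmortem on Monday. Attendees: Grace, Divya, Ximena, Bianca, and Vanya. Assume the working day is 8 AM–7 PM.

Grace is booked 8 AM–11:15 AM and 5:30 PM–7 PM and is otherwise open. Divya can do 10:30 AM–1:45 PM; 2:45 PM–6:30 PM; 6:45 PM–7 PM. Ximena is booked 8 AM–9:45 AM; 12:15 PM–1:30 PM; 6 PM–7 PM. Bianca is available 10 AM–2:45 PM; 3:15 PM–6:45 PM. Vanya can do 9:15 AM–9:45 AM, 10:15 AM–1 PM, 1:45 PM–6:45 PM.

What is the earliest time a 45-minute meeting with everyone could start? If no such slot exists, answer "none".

11:15

Grace free: 11:15-17:30 (invert busy blocks within the working day).
Divya free: 10:30-13:45, 14:45-18:30, 18:45-19:00.
Ximena free: 09:45-12:15, 13:30-18:00 (invert busy blocks within the working day).
Bianca free: 10:00-14:45, 15:15-18:45.
Vanya free: 09:15-09:45, 10:15-13:00, 13:45-18:45.
Grace ∩ Divya: 11:15-13:45, 14:45-17:30.
Grace ∩ Divya ∩ Ximena: 11:15-12:15, 13:30-13:45, 14:45-17:30.
Grace ∩ Divya ∩ Ximena ∩ Bianca: 11:15-12:15, 13:30-13:45, 15:15-17:30.
Grace ∩ Divya ∩ Ximena ∩ Bianca ∩ Vanya: 11:15-12:15, 15:15-17:30.
Those are the intersection windows.
The first common window of at least 45 minutes is 11:15-12:15, so the earliest start is 11:15.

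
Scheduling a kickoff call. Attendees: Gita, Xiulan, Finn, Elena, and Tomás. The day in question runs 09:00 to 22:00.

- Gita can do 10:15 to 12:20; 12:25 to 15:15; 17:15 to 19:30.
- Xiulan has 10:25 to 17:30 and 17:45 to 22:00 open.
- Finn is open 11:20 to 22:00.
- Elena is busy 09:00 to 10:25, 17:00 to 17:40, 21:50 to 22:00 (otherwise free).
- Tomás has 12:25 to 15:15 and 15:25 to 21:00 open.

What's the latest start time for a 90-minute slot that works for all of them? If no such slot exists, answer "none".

18:00

Gita free: 10:15-12:20, 12:25-15:15, 17:15-19:30.
Xiulan free: 10:25-17:30, 17:45-22:00.
Finn free: 11:20-22:00.
Elena free: 10:25-17:00, 17:40-21:50 (invert busy blocks within the working day).
Tomás free: 12:25-15:15, 15:25-21:00.
Gita ∩ Xiulan: 10:25-12:20, 12:25-15:15, 17:15-17:30, 17:45-19:30.
Gita ∩ Xiulan ∩ Finn: 11:20-12:20, 12:25-15:15, 17:15-17:30, 17:45-19:30.
Gita ∩ Xiulan ∩ Finn ∩ Elena: 11:20-12:20, 12:25-15:15, 17:45-19:30.
Gita ∩ Xiulan ∩ Finn ∩ Elena ∩ Tomás: 12:25-15:15, 17:45-19:30.
So the common availability across everyone is 12:25-15:15, 17:45-19:30.
The last common window of at least 90 minutes is 17:45-19:30; a 90-minute meeting can start as late as 18:00 and still end by 19:30.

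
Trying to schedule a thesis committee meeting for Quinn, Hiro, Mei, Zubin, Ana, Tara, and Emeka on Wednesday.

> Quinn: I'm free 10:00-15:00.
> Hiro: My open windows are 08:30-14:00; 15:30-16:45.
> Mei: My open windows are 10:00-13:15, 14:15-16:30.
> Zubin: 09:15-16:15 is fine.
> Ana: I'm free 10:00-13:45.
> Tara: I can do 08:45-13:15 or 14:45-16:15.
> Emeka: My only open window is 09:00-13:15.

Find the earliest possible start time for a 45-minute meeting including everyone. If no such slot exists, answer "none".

10:00

Quinn ∩ Hiro: 10:00-14:00.
Quinn ∩ Hiro ∩ Mei: 10:00-13:15.
Quinn ∩ Hiro ∩ Mei ∩ Zubin: 10:00-13:15.
Quinn ∩ Hiro ∩ Mei ∩ Zubin ∩ Ana: 10:00-13:15.
Quinn ∩ Hiro ∩ Mei ∩ Zubin ∩ Ana ∩ Tara: 10:00-13:15.
Quinn ∩ Hiro ∩ Mei ∩ Zubin ∩ Ana ∩ Tara ∩ Emeka: 10:00-13:15.
The first common window of at least 45 minutes is 10:00-13:15, so the earliest start is 10:00.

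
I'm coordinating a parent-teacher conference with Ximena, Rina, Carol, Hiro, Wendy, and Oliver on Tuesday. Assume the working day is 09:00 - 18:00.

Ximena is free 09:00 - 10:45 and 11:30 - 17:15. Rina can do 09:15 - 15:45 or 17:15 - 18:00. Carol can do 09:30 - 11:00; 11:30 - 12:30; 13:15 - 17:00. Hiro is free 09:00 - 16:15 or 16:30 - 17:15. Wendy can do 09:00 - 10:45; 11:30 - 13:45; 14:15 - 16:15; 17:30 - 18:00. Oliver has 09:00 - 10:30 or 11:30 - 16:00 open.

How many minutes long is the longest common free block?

90

Ximena ∩ Rina: 09:15-10:45, 11:30-15:45.
Ximena ∩ Rina ∩ Carol: 09:30-10:45, 11:30-12:30, 13:15-15:45.
Ximena ∩ Rina ∩ Carol ∩ Hiro: 09:30-10:45, 11:30-12:30, 13:15-15:45.
Ximena ∩ Rina ∩ Carol ∩ Hiro ∩ Wendy: 09:30-10:45, 11:30-12:30, 13:15-13:45, 14:15-15:45.
Ximena ∩ Rina ∩ Carol ∩ Hiro ∩ Wendy ∩ Oliver: 09:30-10:30, 11:30-12:30, 13:15-13:45, 14:15-15:45.
So the common availability across everyone is 09:30-10:30, 11:30-12:30, 13:15-13:45, 14:15-15:45.
The longest is 14:15-15:45 at 90 minutes.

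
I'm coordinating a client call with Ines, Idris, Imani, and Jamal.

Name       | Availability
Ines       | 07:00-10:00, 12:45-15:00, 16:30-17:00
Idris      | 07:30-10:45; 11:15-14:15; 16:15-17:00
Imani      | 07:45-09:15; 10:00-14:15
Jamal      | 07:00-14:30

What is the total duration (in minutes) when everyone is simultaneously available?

180

Ines ∩ Idris: 07:30-10:00, 12:45-14:15, 16:30-17:00.
Ines ∩ Idris ∩ Imani: 07:45-09:15, 12:45-14:15.
Ines ∩ Idris ∩ Imani ∩ Jamal: 07:45-09:15, 12:45-14:15.
Those are the intersection windows.
Summing the common windows: 90 + 90 = 180 minutes.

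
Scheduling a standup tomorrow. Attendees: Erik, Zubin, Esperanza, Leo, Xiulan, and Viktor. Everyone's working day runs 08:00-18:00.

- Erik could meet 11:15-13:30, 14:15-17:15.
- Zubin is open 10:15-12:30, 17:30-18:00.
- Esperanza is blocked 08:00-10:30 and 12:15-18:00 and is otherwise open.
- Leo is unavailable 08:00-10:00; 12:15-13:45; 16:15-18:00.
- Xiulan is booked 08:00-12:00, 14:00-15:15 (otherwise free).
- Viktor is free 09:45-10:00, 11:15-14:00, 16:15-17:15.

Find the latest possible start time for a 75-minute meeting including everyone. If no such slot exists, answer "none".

none

Erik free: 11:15-13:30, 14:15-17:15.
Zubin free: 10:15-12:30, 17:30-18:00.
Esperanza free: 10:30-12:15 (invert busy blocks within the working day).
Leo free: 10:00-12:15, 13:45-16:15 (invert busy blocks within the working day).
Xiulan free: 12:00-14:00, 15:15-18:00 (invert busy blocks within the working day).
Viktor free: 09:45-10:00, 11:15-14:00, 16:15-17:15.
Erik ∩ Zubin: 11:15-12:30.
Erik ∩ Zubin ∩ Esperanza: 11:15-12:15.
Erik ∩ Zubin ∩ Esperanza ∩ Leo: 11:15-12:15.
Erik ∩ Zubin ∩ Esperanza ∩ Leo ∩ Xiulan: 12:00-12:15.
Erik ∩ Zubin ∩ Esperanza ∩ Leo ∩ Xiulan ∩ Viktor: 12:00-12:15.
No common window is at least 75 minutes long.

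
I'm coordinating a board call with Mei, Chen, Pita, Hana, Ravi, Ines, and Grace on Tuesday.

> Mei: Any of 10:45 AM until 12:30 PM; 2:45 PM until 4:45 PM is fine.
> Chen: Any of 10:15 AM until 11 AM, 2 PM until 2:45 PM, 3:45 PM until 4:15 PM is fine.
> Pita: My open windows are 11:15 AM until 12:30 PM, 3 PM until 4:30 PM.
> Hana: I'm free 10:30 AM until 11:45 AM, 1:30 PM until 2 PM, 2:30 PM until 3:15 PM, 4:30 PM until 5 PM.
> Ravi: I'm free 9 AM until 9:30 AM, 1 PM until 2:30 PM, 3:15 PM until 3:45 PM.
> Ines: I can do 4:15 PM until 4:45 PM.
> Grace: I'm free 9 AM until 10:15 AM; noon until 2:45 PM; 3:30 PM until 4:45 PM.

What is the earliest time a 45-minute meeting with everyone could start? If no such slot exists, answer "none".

Mei ∩ Chen: 10:45-11:00, 15:45-16:15.
Mei ∩ Chen ∩ Pita: 15:45-16:15.
Mei ∩ Chen ∩ Pita ∩ Hana: ∅.
Mei ∩ Chen ∩ Pita ∩ Hana ∩ Ravi: ∅.
Mei ∩ Chen ∩ Pita ∩ Hana ∩ Ravi ∩ Ines: ∅.
Mei ∩ Chen ∩ Pita ∩ Hana ∩ Ravi ∩ Ines ∩ Grace: ∅.
There is no time when everyone is free.
No common window is at least 45 minutes long.

none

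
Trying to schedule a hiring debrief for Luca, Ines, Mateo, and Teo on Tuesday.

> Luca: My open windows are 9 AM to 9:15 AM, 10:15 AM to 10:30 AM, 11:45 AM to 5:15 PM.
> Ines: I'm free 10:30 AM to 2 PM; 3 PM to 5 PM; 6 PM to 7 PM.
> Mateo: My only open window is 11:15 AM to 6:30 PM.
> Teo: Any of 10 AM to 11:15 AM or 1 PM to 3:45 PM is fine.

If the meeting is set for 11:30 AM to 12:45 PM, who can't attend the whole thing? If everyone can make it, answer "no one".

Luca, Teo

Luca: not fully free for 11:30-12:45. Ines: free for 11:30-12:45. Mateo: free for 11:30-12:45. Teo: not fully free for 11:30-12:45.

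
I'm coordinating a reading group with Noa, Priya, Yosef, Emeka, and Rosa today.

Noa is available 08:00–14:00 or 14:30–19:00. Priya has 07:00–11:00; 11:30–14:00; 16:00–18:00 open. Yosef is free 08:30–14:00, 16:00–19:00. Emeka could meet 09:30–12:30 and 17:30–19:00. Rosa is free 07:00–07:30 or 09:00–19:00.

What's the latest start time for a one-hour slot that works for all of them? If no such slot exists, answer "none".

Noa ∩ Priya: 08:00-11:00, 11:30-14:00, 16:00-18:00.
Noa ∩ Priya ∩ Yosef: 08:30-11:00, 11:30-14:00, 16:00-18:00.
Noa ∩ Priya ∩ Yosef ∩ Emeka: 09:30-11:00, 11:30-12:30, 17:30-18:00.
Noa ∩ Priya ∩ Yosef ∩ Emeka ∩ Rosa: 09:30-11:00, 11:30-12:30, 17:30-18:00.
Those are the intersection windows.
The last common window of at least 60 minutes is 11:30-12:30; a 60-minute meeting can start as late as 11:30 and still end by 12:30.

11:30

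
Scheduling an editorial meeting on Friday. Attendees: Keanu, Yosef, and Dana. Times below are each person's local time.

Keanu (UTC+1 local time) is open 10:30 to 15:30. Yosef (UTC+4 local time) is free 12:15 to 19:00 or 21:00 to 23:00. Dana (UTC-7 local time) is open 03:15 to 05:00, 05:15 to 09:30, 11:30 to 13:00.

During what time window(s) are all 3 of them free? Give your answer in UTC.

10:15-12:00, 12:15-14:30

Keanu in UTC: 09:30-14:30 (subtract 1h to convert from UTC+1).
Yosef in UTC: 08:15-15:00, 17:00-19:00 (subtract 4h to convert from UTC+4).
Dana in UTC: 10:15-12:00, 12:15-16:30, 18:30-20:00 (add 7h to convert from UTC-7).
Keanu ∩ Yosef: 09:30-14:30.
Keanu ∩ Yosef ∩ Dana: 10:15-12:00, 12:15-14:30.
So the common availability across everyone is 10:15-12:00, 12:15-14:30.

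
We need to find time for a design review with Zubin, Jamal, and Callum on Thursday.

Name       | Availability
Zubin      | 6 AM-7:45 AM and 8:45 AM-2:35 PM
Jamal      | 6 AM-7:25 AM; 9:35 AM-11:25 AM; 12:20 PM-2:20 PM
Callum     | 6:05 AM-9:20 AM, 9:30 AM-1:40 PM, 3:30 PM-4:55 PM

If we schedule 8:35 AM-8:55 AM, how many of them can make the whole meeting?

Callum can make the full 08:35-08:55 slot — that's 1.

1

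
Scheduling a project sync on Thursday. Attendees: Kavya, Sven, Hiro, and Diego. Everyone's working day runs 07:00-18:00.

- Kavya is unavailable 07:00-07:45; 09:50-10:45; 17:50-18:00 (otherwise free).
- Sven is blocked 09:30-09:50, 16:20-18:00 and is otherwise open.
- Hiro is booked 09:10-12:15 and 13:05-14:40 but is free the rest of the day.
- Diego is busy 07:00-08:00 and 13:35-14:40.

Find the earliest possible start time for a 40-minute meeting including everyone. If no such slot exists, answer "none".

Kavya free: 07:45-09:50, 10:45-17:50 (invert busy blocks within the working day).
Sven free: 07:00-09:30, 09:50-16:20 (invert busy blocks within the working day).
Hiro free: 07:00-09:10, 12:15-13:05, 14:40-18:00 (invert busy blocks within the working day).
Diego free: 08:00-13:35, 14:40-18:00 (invert busy blocks within the working day).
Kavya ∩ Sven: 07:45-09:30, 10:45-16:20.
Kavya ∩ Sven ∩ Hiro: 07:45-09:10, 12:15-13:05, 14:40-16:20.
Kavya ∩ Sven ∩ Hiro ∩ Diego: 08:00-09:10, 12:15-13:05, 14:40-16:20.
Those are the intersection windows.
The first common window of at least 40 minutes is 08:00-09:10, so the earliest start is 08:00.

08:00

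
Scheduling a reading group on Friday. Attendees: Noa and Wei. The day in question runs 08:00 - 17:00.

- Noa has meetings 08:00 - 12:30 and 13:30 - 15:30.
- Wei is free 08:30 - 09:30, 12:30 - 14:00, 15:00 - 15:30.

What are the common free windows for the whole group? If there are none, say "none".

12:30-13:30

Noa free: 12:30-13:30, 15:30-17:00 (invert busy blocks within the working day).
Wei free: 08:30-09:30, 12:30-14:00, 15:00-15:30.
Noa ∩ Wei: 12:30-13:30.
Those are the intersection windows.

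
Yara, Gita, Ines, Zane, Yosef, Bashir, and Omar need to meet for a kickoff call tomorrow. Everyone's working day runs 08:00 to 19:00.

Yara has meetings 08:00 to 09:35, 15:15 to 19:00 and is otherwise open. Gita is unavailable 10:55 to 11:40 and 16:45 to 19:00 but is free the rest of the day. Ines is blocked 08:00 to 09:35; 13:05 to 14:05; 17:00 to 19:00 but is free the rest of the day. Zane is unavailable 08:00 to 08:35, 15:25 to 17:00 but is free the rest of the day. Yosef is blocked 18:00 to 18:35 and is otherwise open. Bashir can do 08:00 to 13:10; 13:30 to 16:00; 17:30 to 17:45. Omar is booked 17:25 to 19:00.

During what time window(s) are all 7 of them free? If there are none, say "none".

Yara free: 09:35-15:15 (invert busy blocks within the working day).
Gita free: 08:00-10:55, 11:40-16:45 (invert busy blocks within the working day).
Ines free: 09:35-13:05, 14:05-17:00 (invert busy blocks within the working day).
Zane free: 08:35-15:25, 17:00-19:00 (invert busy blocks within the working day).
Yosef free: 08:00-18:00, 18:35-19:00 (invert busy blocks within the working day).
Bashir free: 08:00-13:10, 13:30-16:00, 17:30-17:45.
Omar free: 08:00-17:25 (invert busy blocks within the working day).
Yara ∩ Gita: 09:35-10:55, 11:40-15:15.
Yara ∩ Gita ∩ Ines: 09:35-10:55, 11:40-13:05, 14:05-15:15.
Yara ∩ Gita ∩ Ines ∩ Zane: 09:35-10:55, 11:40-13:05, 14:05-15:15.
Yara ∩ Gita ∩ Ines ∩ Zane ∩ Yosef: 09:35-10:55, 11:40-13:05, 14:05-15:15.
Yara ∩ Gita ∩ Ines ∩ Zane ∩ Yosef ∩ Bashir: 09:35-10:55, 11:40-13:05, 14:05-15:15.
Yara ∩ Gita ∩ Ines ∩ Zane ∩ Yosef ∩ Bashir ∩ Omar: 09:35-10:55, 11:40-13:05, 14:05-15:15.
So the common availability across everyone is 09:35-10:55, 11:40-13:05, 14:05-15:15.

09:35-10:55, 11:40-13:05, 14:05-15:15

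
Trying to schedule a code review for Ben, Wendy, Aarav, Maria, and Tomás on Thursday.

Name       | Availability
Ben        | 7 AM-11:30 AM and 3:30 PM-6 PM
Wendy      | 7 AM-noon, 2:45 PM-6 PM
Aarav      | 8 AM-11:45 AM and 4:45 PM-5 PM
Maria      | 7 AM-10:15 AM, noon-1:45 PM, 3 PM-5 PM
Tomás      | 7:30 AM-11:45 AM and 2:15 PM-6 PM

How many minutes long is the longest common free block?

Ben ∩ Wendy: 07:00-11:30, 15:30-18:00.
Ben ∩ Wendy ∩ Aarav: 08:00-11:30, 16:45-17:00.
Ben ∩ Wendy ∩ Aarav ∩ Maria: 08:00-10:15, 16:45-17:00.
Ben ∩ Wendy ∩ Aarav ∩ Maria ∩ Tomás: 08:00-10:15, 16:45-17:00.
The longest is 08:00-10:15 at 135 minutes.

135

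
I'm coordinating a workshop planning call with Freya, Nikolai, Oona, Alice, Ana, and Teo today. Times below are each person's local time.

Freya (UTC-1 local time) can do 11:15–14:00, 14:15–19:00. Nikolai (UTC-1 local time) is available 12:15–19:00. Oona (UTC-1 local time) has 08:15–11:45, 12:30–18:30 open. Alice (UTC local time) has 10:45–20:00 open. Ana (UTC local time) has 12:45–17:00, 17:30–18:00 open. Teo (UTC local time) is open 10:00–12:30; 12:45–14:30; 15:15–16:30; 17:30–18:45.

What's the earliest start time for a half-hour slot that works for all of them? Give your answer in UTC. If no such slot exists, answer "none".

13:30

Freya in UTC: 12:15-15:00, 15:15-20:00 (add 1h to convert from UTC-1).
Nikolai in UTC: 13:15-20:00 (add 1h to convert from UTC-1).
Oona in UTC: 09:15-12:45, 13:30-19:30 (add 1h to convert from UTC-1).
Alice in UTC: 10:45-20:00.
Ana in UTC: 12:45-17:00, 17:30-18:00.
Teo in UTC: 10:00-12:30, 12:45-14:30, 15:15-16:30, 17:30-18:45.
Freya ∩ Nikolai: 13:15-15:00, 15:15-20:00.
Freya ∩ Nikolai ∩ Oona: 13:30-15:00, 15:15-19:30.
Freya ∩ Nikolai ∩ Oona ∩ Alice: 13:30-15:00, 15:15-19:30.
Freya ∩ Nikolai ∩ Oona ∩ Alice ∩ Ana: 13:30-15:00, 15:15-17:00, 17:30-18:00.
Freya ∩ Nikolai ∩ Oona ∩ Alice ∩ Ana ∩ Teo: 13:30-14:30, 15:15-16:30, 17:30-18:00.
The first common window of at least 30 minutes is 13:30-14:30, so the earliest start is 13:30.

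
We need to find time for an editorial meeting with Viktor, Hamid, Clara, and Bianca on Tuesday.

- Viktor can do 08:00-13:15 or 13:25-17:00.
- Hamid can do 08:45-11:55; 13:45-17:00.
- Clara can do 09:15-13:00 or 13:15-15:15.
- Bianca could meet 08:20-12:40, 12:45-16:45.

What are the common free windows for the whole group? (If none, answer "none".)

09:15-11:55, 13:45-15:15

Viktor ∩ Hamid: 08:45-11:55, 13:45-17:00.
Viktor ∩ Hamid ∩ Clara: 09:15-11:55, 13:45-15:15.
Viktor ∩ Hamid ∩ Clara ∩ Bianca: 09:15-11:55, 13:45-15:15.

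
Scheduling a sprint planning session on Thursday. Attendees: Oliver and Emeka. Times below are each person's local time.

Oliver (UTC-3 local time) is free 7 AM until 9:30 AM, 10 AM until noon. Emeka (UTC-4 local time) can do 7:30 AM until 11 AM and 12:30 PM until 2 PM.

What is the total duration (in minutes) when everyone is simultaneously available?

Oliver in UTC: 10:00-12:30, 13:00-15:00 (add 3h to convert from UTC-3).
Emeka in UTC: 11:30-15:00, 16:30-18:00 (add 4h to convert from UTC-4).
Oliver ∩ Emeka: 11:30-12:30, 13:00-15:00.
Summing the common windows: 60 + 120 = 180 minutes.

180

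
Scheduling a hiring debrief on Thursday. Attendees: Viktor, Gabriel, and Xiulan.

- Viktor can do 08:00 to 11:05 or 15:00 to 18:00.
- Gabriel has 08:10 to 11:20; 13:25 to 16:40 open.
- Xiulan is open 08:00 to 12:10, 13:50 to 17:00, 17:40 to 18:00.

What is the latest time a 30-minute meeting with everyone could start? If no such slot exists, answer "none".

Viktor ∩ Gabriel: 08:10-11:05, 15:00-16:40.
Viktor ∩ Gabriel ∩ Xiulan: 08:10-11:05, 15:00-16:40.
Those are the intersection windows.
The last common window of at least 30 minutes is 15:00-16:40; a 30-minute meeting can start as late as 16:10 and still end by 16:40.

16:10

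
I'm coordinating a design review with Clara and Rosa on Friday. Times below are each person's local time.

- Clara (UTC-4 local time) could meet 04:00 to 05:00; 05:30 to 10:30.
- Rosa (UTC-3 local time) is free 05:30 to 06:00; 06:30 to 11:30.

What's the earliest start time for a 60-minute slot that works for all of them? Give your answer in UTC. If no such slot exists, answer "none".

Clara in UTC: 08:00-09:00, 09:30-14:30 (add 4h to convert from UTC-4).
Rosa in UTC: 08:30-09:00, 09:30-14:30 (add 3h to convert from UTC-3).
Clara ∩ Rosa: 08:30-09:00, 09:30-14:30.
So the common availability across everyone is 08:30-09:00, 09:30-14:30.
The first common window of at least 60 minutes is 09:30-14:30, so the earliest start is 09:30.

09:30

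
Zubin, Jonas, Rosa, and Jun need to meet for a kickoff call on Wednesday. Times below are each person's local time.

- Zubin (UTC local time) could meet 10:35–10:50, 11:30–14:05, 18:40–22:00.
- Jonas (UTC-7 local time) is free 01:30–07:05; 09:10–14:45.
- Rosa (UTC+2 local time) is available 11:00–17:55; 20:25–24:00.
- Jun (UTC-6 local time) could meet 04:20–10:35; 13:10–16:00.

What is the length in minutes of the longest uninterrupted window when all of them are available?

Zubin in UTC: 10:35-10:50, 11:30-14:05, 18:40-22:00.
Jonas in UTC: 08:30-14:05, 16:10-21:45 (add 7h to convert from UTC-7).
Rosa in UTC: 09:00-15:55, 18:25-22:00 (subtract 2h to convert from UTC+2).
Jun in UTC: 10:20-16:35, 19:10-22:00 (add 6h to convert from UTC-6).
Zubin ∩ Jonas: 10:35-10:50, 11:30-14:05, 18:40-21:45.
Zubin ∩ Jonas ∩ Rosa: 10:35-10:50, 11:30-14:05, 18:40-21:45.
Zubin ∩ Jonas ∩ Rosa ∩ Jun: 10:35-10:50, 11:30-14:05, 19:10-21:45.
The longest is 11:30-14:05 at 155 minutes.

155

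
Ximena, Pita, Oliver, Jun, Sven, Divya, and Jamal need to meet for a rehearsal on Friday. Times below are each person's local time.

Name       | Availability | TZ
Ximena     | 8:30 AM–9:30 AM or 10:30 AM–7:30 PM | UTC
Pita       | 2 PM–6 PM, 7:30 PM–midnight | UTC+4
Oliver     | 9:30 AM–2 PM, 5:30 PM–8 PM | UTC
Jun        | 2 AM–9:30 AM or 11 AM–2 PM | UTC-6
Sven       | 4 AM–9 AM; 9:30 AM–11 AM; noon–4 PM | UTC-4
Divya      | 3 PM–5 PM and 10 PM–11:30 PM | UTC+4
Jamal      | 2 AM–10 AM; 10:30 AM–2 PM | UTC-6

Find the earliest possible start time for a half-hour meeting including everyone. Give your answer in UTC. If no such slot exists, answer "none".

Ximena in UTC: 08:30-09:30, 10:30-19:30.
Pita in UTC: 10:00-14:00, 15:30-20:00 (subtract 4h to convert from UTC+4).
Oliver in UTC: 09:30-14:00, 17:30-20:00.
Jun in UTC: 08:00-15:30, 17:00-20:00 (add 6h to convert from UTC-6).
Sven in UTC: 08:00-13:00, 13:30-15:00, 16:00-20:00 (add 4h to convert from UTC-4).
Divya in UTC: 11:00-13:00, 18:00-19:30 (subtract 4h to convert from UTC+4).
Jamal in UTC: 08:00-16:00, 16:30-20:00 (add 6h to convert from UTC-6).
Ximena ∩ Pita: 10:30-14:00, 15:30-19:30.
Ximena ∩ Pita ∩ Oliver: 10:30-14:00, 17:30-19:30.
Ximena ∩ Pita ∩ Oliver ∩ Jun: 10:30-14:00, 17:30-19:30.
Ximena ∩ Pita ∩ Oliver ∩ Jun ∩ Sven: 10:30-13:00, 13:30-14:00, 17:30-19:30.
Ximena ∩ Pita ∩ Oliver ∩ Jun ∩ Sven ∩ Divya: 11:00-13:00, 18:00-19:30.
Ximena ∩ Pita ∩ Oliver ∩ Jun ∩ Sven ∩ Divya ∩ Jamal: 11:00-13:00, 18:00-19:30.
The first common window of at least 30 minutes is 11:00-13:00, so the earliest start is 11:00.

11:00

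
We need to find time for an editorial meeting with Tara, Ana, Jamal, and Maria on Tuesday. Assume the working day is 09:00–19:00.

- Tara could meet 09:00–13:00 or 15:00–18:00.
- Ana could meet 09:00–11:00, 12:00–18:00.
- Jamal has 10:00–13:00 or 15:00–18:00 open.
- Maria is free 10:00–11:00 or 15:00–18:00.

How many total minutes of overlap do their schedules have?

Tara ∩ Ana: 09:00-11:00, 12:00-13:00, 15:00-18:00.
Tara ∩ Ana ∩ Jamal: 10:00-11:00, 12:00-13:00, 15:00-18:00.
Tara ∩ Ana ∩ Jamal ∩ Maria: 10:00-11:00, 15:00-18:00.
Summing the common windows: 60 + 180 = 240 minutes.

240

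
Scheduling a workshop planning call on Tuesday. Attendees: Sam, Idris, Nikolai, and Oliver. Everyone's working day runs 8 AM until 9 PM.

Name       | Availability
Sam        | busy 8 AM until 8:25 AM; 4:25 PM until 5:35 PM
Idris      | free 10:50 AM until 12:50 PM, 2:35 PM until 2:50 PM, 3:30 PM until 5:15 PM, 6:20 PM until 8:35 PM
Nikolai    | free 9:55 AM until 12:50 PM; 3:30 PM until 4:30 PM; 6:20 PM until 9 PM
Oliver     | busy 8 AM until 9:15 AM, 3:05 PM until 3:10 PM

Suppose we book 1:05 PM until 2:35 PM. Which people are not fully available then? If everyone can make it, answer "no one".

Idris, Nikolai

Sam free: 08:25-16:25, 17:35-21:00 (invert busy blocks within the working day).
Idris free: 10:50-12:50, 14:35-14:50, 15:30-17:15, 18:20-20:35.
Nikolai free: 09:55-12:50, 15:30-16:30, 18:20-21:00.
Oliver free: 09:15-15:05, 15:10-21:00 (invert busy blocks within the working day).
Sam: free for 13:05-14:35. Idris: not fully free for 13:05-14:35. Nikolai: not fully free for 13:05-14:35. Oliver: free for 13:05-14:35.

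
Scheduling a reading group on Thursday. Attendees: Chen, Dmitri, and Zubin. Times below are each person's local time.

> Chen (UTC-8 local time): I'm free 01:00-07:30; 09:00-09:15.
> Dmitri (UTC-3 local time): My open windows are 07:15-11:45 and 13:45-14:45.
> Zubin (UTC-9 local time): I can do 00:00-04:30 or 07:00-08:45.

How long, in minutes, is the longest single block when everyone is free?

195

Chen in UTC: 09:00-15:30, 17:00-17:15 (add 8h to convert from UTC-8).
Dmitri in UTC: 10:15-14:45, 16:45-17:45 (add 3h to convert from UTC-3).
Zubin in UTC: 09:00-13:30, 16:00-17:45 (add 9h to convert from UTC-9).
Chen ∩ Dmitri: 10:15-14:45, 17:00-17:15.
Chen ∩ Dmitri ∩ Zubin: 10:15-13:30, 17:00-17:15.
So the common availability across everyone is 10:15-13:30, 17:00-17:15.
The longest is 10:15-13:30 at 195 minutes.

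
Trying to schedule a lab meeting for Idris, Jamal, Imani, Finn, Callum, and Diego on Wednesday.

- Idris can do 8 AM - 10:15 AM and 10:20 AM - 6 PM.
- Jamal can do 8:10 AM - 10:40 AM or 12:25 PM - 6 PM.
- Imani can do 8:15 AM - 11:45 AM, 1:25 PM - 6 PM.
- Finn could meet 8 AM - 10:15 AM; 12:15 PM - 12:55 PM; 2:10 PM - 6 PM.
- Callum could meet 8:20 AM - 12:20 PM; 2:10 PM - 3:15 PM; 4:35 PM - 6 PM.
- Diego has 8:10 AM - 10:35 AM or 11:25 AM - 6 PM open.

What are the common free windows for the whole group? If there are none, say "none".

Idris ∩ Jamal: 08:10-10:15, 10:20-10:40, 12:25-18:00.
Idris ∩ Jamal ∩ Imani: 08:15-10:15, 10:20-10:40, 13:25-18:00.
Idris ∩ Jamal ∩ Imani ∩ Finn: 08:15-10:15, 14:10-18:00.
Idris ∩ Jamal ∩ Imani ∩ Finn ∩ Callum: 08:20-10:15, 14:10-15:15, 16:35-18:00.
Idris ∩ Jamal ∩ Imani ∩ Finn ∩ Callum ∩ Diego: 08:20-10:15, 14:10-15:15, 16:35-18:00.

08:20-10:15, 14:10-15:15, 16:35-18:00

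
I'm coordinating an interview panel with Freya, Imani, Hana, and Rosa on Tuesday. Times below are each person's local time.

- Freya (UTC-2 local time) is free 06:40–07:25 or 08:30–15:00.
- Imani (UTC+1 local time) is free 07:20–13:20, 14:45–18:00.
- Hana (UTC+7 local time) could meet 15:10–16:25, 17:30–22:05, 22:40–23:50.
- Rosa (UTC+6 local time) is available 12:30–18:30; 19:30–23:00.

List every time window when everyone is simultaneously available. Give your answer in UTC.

Freya in UTC: 08:40-09:25, 10:30-17:00 (add 2h to convert from UTC-2).
Imani in UTC: 06:20-12:20, 13:45-17:00 (subtract 1h to convert from UTC+1).
Hana in UTC: 08:10-09:25, 10:30-15:05, 15:40-16:50 (subtract 7h to convert from UTC+7).
Rosa in UTC: 06:30-12:30, 13:30-17:00 (subtract 6h to convert from UTC+6).
Freya ∩ Imani: 08:40-09:25, 10:30-12:20, 13:45-17:00.
Freya ∩ Imani ∩ Hana: 08:40-09:25, 10:30-12:20, 13:45-15:05, 15:40-16:50.
Freya ∩ Imani ∩ Hana ∩ Rosa: 08:40-09:25, 10:30-12:20, 13:45-15:05, 15:40-16:50.

08:40-09:25, 10:30-12:20, 13:45-15:05, 15:40-16:50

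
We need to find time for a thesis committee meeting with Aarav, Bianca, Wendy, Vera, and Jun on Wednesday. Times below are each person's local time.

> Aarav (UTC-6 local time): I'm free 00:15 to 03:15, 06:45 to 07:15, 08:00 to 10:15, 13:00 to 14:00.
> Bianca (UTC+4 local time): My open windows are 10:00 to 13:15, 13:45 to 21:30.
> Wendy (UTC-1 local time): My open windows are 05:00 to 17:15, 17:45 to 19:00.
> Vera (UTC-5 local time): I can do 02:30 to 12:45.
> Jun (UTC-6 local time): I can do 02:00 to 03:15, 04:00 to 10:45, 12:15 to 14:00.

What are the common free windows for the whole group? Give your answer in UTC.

Aarav in UTC: 06:15-09:15, 12:45-13:15, 14:00-16:15, 19:00-20:00 (add 6h to convert from UTC-6).
Bianca in UTC: 06:00-09:15, 09:45-17:30 (subtract 4h to convert from UTC+4).
Wendy in UTC: 06:00-18:15, 18:45-20:00 (add 1h to convert from UTC-1).
Vera in UTC: 07:30-17:45 (add 5h to convert from UTC-5).
Jun in UTC: 08:00-09:15, 10:00-16:45, 18:15-20:00 (add 6h to convert from UTC-6).
Aarav ∩ Bianca: 06:15-09:15, 12:45-13:15, 14:00-16:15.
Aarav ∩ Bianca ∩ Wendy: 06:15-09:15, 12:45-13:15, 14:00-16:15.
Aarav ∩ Bianca ∩ Wendy ∩ Vera: 07:30-09:15, 12:45-13:15, 14:00-16:15.
Aarav ∩ Bianca ∩ Wendy ∩ Vera ∩ Jun: 08:00-09:15, 12:45-13:15, 14:00-16:15.

08:00-09:15, 12:45-13:15, 14:00-16:15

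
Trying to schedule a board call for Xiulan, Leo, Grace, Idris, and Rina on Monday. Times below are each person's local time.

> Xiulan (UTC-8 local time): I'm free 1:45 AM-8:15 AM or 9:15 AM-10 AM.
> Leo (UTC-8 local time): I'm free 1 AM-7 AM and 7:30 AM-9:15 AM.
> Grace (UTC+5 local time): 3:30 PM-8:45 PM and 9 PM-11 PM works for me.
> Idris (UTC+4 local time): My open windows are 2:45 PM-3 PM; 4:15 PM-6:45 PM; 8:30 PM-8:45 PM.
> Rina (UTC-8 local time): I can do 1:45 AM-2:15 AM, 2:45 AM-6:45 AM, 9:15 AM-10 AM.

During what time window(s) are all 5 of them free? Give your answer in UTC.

Xiulan in UTC: 09:45-16:15, 17:15-18:00 (add 8h to convert from UTC-8).
Leo in UTC: 09:00-15:00, 15:30-17:15 (add 8h to convert from UTC-8).
Grace in UTC: 10:30-15:45, 16:00-18:00 (subtract 5h to convert from UTC+5).
Idris in UTC: 10:45-11:00, 12:15-14:45, 16:30-16:45 (subtract 4h to convert from UTC+4).
Rina in UTC: 09:45-10:15, 10:45-14:45, 17:15-18:00 (add 8h to convert from UTC-8).
Xiulan ∩ Leo: 09:45-15:00, 15:30-16:15.
Xiulan ∩ Leo ∩ Grace: 10:30-15:00, 15:30-15:45, 16:00-16:15.
Xiulan ∩ Leo ∩ Grace ∩ Idris: 10:45-11:00, 12:15-14:45.
Xiulan ∩ Leo ∩ Grace ∩ Idris ∩ Rina: 10:45-11:00, 12:15-14:45.

10:45-11:00, 12:15-14:45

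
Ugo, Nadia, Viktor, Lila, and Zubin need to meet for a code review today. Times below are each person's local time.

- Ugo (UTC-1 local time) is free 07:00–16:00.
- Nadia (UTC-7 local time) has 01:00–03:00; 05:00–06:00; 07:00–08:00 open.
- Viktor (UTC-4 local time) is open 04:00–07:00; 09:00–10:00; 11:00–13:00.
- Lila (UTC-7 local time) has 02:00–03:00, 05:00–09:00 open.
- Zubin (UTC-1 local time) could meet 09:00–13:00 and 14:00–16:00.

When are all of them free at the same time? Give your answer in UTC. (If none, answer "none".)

Ugo in UTC: 08:00-17:00 (add 1h to convert from UTC-1).
Nadia in UTC: 08:00-10:00, 12:00-13:00, 14:00-15:00 (add 7h to convert from UTC-7).
Viktor in UTC: 08:00-11:00, 13:00-14:00, 15:00-17:00 (add 4h to convert from UTC-4).
Lila in UTC: 09:00-10:00, 12:00-16:00 (add 7h to convert from UTC-7).
Zubin in UTC: 10:00-14:00, 15:00-17:00 (add 1h to convert from UTC-1).
Ugo ∩ Nadia: 08:00-10:00, 12:00-13:00, 14:00-15:00.
Ugo ∩ Nadia ∩ Viktor: 08:00-10:00.
Ugo ∩ Nadia ∩ Viktor ∩ Lila: 09:00-10:00.
Ugo ∩ Nadia ∩ Viktor ∩ Lila ∩ Zubin: ∅.
There is no time when everyone is free.

none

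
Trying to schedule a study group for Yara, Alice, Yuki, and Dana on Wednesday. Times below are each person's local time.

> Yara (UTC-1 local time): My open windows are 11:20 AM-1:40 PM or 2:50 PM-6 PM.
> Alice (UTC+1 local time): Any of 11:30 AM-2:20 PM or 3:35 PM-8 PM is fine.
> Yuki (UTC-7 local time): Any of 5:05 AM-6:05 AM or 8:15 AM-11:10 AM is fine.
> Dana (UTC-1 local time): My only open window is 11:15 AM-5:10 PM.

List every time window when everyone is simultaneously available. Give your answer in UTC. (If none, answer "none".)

Yara in UTC: 12:20-14:40, 15:50-19:00 (add 1h to convert from UTC-1).
Alice in UTC: 10:30-13:20, 14:35-19:00 (subtract 1h to convert from UTC+1).
Yuki in UTC: 12:05-13:05, 15:15-18:10 (add 7h to convert from UTC-7).
Dana in UTC: 12:15-18:10 (add 1h to convert from UTC-1).
Yara ∩ Alice: 12:20-13:20, 14:35-14:40, 15:50-19:00.
Yara ∩ Alice ∩ Yuki: 12:20-13:05, 15:50-18:10.
Yara ∩ Alice ∩ Yuki ∩ Dana: 12:20-13:05, 15:50-18:10.
Those are the intersection windows.

12:20-13:05, 15:50-18:10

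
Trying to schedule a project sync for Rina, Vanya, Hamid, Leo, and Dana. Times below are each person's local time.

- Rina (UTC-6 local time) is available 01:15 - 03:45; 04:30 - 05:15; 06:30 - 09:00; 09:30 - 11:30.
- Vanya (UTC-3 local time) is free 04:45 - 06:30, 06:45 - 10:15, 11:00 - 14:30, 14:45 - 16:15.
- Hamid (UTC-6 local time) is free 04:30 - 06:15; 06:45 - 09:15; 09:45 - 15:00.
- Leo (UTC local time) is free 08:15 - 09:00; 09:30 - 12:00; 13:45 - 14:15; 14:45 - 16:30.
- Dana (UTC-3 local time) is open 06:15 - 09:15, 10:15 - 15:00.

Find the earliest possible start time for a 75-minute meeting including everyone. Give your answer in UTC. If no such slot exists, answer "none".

none

Rina in UTC: 07:15-09:45, 10:30-11:15, 12:30-15:00, 15:30-17:30 (add 6h to convert from UTC-6).
Vanya in UTC: 07:45-09:30, 09:45-13:15, 14:00-17:30, 17:45-19:15 (add 3h to convert from UTC-3).
Hamid in UTC: 10:30-12:15, 12:45-15:15, 15:45-21:00 (add 6h to convert from UTC-6).
Leo in UTC: 08:15-09:00, 09:30-12:00, 13:45-14:15, 14:45-16:30.
Dana in UTC: 09:15-12:15, 13:15-18:00 (add 3h to convert from UTC-3).
Rina ∩ Vanya: 07:45-09:30, 10:30-11:15, 12:30-13:15, 14:00-15:00, 15:30-17:30.
Rina ∩ Vanya ∩ Hamid: 10:30-11:15, 12:45-13:15, 14:00-15:00, 15:45-17:30.
Rina ∩ Vanya ∩ Hamid ∩ Leo: 10:30-11:15, 14:00-14:15, 14:45-15:00, 15:45-16:30.
Rina ∩ Vanya ∩ Hamid ∩ Leo ∩ Dana: 10:30-11:15, 14:00-14:15, 14:45-15:00, 15:45-16:30.
No common window is at least 75 minutes long.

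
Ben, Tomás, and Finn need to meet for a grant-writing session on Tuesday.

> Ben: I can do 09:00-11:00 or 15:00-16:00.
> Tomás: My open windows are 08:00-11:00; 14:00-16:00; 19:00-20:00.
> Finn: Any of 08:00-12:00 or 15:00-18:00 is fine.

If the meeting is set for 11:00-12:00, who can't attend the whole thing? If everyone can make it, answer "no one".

Ben, Tomás

Ben: not fully free for 11:00-12:00. Tomás: not fully free for 11:00-12:00. Finn: free for 11:00-12:00.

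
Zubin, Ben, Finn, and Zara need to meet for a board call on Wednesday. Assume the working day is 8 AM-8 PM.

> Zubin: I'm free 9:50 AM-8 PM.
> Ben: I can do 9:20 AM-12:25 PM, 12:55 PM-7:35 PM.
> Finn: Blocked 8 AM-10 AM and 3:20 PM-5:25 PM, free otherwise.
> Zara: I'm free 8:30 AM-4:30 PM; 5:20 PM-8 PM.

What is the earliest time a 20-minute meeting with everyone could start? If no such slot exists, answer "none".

Zubin free: 09:50-20:00.
Ben free: 09:20-12:25, 12:55-19:35.
Finn free: 10:00-15:20, 17:25-20:00 (invert busy blocks within the working day).
Zara free: 08:30-16:30, 17:20-20:00.
Zubin ∩ Ben: 09:50-12:25, 12:55-19:35.
Zubin ∩ Ben ∩ Finn: 10:00-12:25, 12:55-15:20, 17:25-19:35.
Zubin ∩ Ben ∩ Finn ∩ Zara: 10:00-12:25, 12:55-15:20, 17:25-19:35.
The first common window of at least 20 minutes is 10:00-12:25, so the earliest start is 10:00.

10:00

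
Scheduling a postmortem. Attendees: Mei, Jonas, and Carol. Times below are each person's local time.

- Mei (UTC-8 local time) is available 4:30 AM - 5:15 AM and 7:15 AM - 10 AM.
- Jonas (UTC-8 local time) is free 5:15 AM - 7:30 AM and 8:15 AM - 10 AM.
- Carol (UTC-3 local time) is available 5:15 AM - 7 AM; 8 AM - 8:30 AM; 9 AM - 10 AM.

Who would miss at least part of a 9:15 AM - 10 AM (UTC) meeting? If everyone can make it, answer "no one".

Jonas, Mei

Mei in UTC: 12:30-13:15, 15:15-18:00 (add 8h to convert from UTC-8).
Jonas in UTC: 13:15-15:30, 16:15-18:00 (add 8h to convert from UTC-8).
Carol in UTC: 08:15-10:00, 11:00-11:30, 12:00-13:00 (add 3h to convert from UTC-3).
Mei: not fully free for 09:15-10:00. Jonas: not fully free for 09:15-10:00. Carol: free for 09:15-10:00.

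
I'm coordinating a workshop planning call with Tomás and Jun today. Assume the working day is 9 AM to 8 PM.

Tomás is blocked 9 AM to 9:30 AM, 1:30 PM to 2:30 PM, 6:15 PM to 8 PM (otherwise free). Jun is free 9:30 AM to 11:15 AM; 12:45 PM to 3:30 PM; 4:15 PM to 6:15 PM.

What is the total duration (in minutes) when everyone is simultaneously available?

Tomás free: 09:30-13:30, 14:30-18:15 (invert busy blocks within the working day).
Jun free: 09:30-11:15, 12:45-15:30, 16:15-18:15.
Tomás ∩ Jun: 09:30-11:15, 12:45-13:30, 14:30-15:30, 16:15-18:15.
Those are the intersection windows.
Summing the common windows: 105 + 45 + 60 + 120 = 330 minutes.

330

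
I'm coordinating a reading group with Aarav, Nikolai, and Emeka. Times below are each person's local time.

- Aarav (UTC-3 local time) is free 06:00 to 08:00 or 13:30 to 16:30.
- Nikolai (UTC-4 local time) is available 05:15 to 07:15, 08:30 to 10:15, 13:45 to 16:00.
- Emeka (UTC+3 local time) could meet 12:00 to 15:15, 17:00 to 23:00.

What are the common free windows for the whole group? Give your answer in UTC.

09:15-11:00, 17:45-19:30

Aarav in UTC: 09:00-11:00, 16:30-19:30 (add 3h to convert from UTC-3).
Nikolai in UTC: 09:15-11:15, 12:30-14:15, 17:45-20:00 (add 4h to convert from UTC-4).
Emeka in UTC: 09:00-12:15, 14:00-20:00 (subtract 3h to convert from UTC+3).
Aarav ∩ Nikolai: 09:15-11:00, 17:45-19:30.
Aarav ∩ Nikolai ∩ Emeka: 09:15-11:00, 17:45-19:30.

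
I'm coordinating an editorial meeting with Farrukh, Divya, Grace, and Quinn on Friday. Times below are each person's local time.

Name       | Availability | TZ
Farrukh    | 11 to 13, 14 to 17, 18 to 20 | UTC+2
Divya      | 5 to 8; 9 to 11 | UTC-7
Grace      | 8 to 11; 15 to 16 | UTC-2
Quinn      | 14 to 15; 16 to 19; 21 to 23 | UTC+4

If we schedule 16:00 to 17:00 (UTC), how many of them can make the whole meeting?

2

Farrukh in UTC: 09:00-11:00, 12:00-15:00, 16:00-18:00 (subtract 2h to convert from UTC+2).
Divya in UTC: 12:00-15:00, 16:00-18:00 (add 7h to convert from UTC-7).
Grace in UTC: 10:00-13:00, 17:00-18:00 (add 2h to convert from UTC-2).
Quinn in UTC: 10:00-11:00, 12:00-15:00, 17:00-19:00 (subtract 4h to convert from UTC+4).
Farrukh and Divya can make the full 16:00-17:00 slot — that's 2.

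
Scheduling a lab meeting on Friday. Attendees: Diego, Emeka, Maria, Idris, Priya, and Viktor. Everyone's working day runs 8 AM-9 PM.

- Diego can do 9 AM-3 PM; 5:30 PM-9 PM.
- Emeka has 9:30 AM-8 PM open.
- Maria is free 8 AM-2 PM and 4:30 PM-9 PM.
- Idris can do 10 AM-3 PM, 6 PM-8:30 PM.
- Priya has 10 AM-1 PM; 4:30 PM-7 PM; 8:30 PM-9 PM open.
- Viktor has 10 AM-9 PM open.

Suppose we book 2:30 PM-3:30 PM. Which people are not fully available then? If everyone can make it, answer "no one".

Diego: not fully free for 14:30-15:30. Emeka: free for 14:30-15:30. Maria: not fully free for 14:30-15:30. Idris: not fully free for 14:30-15:30. Priya: not fully free for 14:30-15:30. Viktor: free for 14:30-15:30.

Diego, Idris, Maria, Priya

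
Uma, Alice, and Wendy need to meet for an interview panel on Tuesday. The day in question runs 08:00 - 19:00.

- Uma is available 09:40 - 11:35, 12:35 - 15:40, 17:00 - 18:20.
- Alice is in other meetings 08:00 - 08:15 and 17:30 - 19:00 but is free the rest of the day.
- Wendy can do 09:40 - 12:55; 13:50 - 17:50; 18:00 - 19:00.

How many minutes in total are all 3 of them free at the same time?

Uma free: 09:40-11:35, 12:35-15:40, 17:00-18:20.
Alice free: 08:15-17:30 (invert busy blocks within the working day).
Wendy free: 09:40-12:55, 13:50-17:50, 18:00-19:00.
Uma ∩ Alice: 09:40-11:35, 12:35-15:40, 17:00-17:30.
Uma ∩ Alice ∩ Wendy: 09:40-11:35, 12:35-12:55, 13:50-15:40, 17:00-17:30.
Summing the common windows: 115 + 20 + 110 + 30 = 275 minutes.

275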